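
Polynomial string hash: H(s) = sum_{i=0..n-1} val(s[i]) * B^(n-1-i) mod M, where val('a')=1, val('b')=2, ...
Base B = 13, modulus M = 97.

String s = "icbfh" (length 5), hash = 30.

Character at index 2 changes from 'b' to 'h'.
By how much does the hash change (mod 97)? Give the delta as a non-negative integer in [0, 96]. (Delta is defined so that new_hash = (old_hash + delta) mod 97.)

Answer: 44

Derivation:
Delta formula: (val(new) - val(old)) * B^(n-1-k) mod M
  val('h') - val('b') = 8 - 2 = 6
  B^(n-1-k) = 13^2 mod 97 = 72
  Delta = 6 * 72 mod 97 = 44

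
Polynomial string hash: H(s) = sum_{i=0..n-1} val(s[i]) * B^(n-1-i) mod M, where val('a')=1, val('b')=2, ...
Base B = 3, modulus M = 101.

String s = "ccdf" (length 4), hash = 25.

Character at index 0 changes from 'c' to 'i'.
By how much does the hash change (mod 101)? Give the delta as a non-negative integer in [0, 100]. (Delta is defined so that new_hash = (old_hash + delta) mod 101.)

Answer: 61

Derivation:
Delta formula: (val(new) - val(old)) * B^(n-1-k) mod M
  val('i') - val('c') = 9 - 3 = 6
  B^(n-1-k) = 3^3 mod 101 = 27
  Delta = 6 * 27 mod 101 = 61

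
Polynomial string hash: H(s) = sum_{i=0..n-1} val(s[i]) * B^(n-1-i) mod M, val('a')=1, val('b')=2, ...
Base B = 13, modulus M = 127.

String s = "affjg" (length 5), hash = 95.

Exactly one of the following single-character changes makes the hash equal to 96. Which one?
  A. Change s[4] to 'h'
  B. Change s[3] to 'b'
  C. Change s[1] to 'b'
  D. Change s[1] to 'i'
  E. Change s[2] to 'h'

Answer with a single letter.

Option A: s[4]='g'->'h', delta=(8-7)*13^0 mod 127 = 1, hash=95+1 mod 127 = 96 <-- target
Option B: s[3]='j'->'b', delta=(2-10)*13^1 mod 127 = 23, hash=95+23 mod 127 = 118
Option C: s[1]='f'->'b', delta=(2-6)*13^3 mod 127 = 102, hash=95+102 mod 127 = 70
Option D: s[1]='f'->'i', delta=(9-6)*13^3 mod 127 = 114, hash=95+114 mod 127 = 82
Option E: s[2]='f'->'h', delta=(8-6)*13^2 mod 127 = 84, hash=95+84 mod 127 = 52

Answer: A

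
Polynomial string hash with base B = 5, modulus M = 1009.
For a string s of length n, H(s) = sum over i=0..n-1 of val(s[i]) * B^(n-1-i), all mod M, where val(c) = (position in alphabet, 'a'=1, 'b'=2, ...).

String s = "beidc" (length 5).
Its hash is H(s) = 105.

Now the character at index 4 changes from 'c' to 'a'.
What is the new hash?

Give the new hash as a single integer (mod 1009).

Answer: 103

Derivation:
val('c') = 3, val('a') = 1
Position k = 4, exponent = n-1-k = 0
B^0 mod M = 5^0 mod 1009 = 1
Delta = (1 - 3) * 1 mod 1009 = 1007
New hash = (105 + 1007) mod 1009 = 103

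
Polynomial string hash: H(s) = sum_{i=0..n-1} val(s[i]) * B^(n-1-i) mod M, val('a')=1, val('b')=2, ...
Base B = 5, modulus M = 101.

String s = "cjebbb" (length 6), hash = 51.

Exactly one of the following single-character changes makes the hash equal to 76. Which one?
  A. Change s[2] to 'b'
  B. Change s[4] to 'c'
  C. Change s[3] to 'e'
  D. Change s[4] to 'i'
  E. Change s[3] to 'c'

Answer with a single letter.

Answer: E

Derivation:
Option A: s[2]='e'->'b', delta=(2-5)*5^3 mod 101 = 29, hash=51+29 mod 101 = 80
Option B: s[4]='b'->'c', delta=(3-2)*5^1 mod 101 = 5, hash=51+5 mod 101 = 56
Option C: s[3]='b'->'e', delta=(5-2)*5^2 mod 101 = 75, hash=51+75 mod 101 = 25
Option D: s[4]='b'->'i', delta=(9-2)*5^1 mod 101 = 35, hash=51+35 mod 101 = 86
Option E: s[3]='b'->'c', delta=(3-2)*5^2 mod 101 = 25, hash=51+25 mod 101 = 76 <-- target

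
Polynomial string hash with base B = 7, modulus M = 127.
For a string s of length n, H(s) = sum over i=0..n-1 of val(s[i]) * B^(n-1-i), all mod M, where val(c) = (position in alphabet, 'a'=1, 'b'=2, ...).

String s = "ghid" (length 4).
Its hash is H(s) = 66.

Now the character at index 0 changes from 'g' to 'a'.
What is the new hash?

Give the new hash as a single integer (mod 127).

val('g') = 7, val('a') = 1
Position k = 0, exponent = n-1-k = 3
B^3 mod M = 7^3 mod 127 = 89
Delta = (1 - 7) * 89 mod 127 = 101
New hash = (66 + 101) mod 127 = 40

Answer: 40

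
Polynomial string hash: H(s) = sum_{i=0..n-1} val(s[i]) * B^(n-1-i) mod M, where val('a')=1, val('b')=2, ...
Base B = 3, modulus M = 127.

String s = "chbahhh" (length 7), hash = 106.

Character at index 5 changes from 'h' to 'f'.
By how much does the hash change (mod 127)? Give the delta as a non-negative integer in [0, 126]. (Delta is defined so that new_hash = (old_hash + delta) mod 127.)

Answer: 121

Derivation:
Delta formula: (val(new) - val(old)) * B^(n-1-k) mod M
  val('f') - val('h') = 6 - 8 = -2
  B^(n-1-k) = 3^1 mod 127 = 3
  Delta = -2 * 3 mod 127 = 121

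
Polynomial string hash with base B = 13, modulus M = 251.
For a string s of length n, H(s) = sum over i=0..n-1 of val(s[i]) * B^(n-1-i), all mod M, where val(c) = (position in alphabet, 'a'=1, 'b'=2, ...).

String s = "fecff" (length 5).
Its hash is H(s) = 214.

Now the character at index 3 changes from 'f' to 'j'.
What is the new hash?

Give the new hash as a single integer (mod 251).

Answer: 15

Derivation:
val('f') = 6, val('j') = 10
Position k = 3, exponent = n-1-k = 1
B^1 mod M = 13^1 mod 251 = 13
Delta = (10 - 6) * 13 mod 251 = 52
New hash = (214 + 52) mod 251 = 15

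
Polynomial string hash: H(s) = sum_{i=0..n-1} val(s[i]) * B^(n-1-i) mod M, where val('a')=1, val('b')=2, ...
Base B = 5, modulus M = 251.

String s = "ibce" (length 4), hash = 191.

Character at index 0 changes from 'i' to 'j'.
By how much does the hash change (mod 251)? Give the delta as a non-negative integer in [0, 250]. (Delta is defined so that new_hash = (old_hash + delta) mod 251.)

Delta formula: (val(new) - val(old)) * B^(n-1-k) mod M
  val('j') - val('i') = 10 - 9 = 1
  B^(n-1-k) = 5^3 mod 251 = 125
  Delta = 1 * 125 mod 251 = 125

Answer: 125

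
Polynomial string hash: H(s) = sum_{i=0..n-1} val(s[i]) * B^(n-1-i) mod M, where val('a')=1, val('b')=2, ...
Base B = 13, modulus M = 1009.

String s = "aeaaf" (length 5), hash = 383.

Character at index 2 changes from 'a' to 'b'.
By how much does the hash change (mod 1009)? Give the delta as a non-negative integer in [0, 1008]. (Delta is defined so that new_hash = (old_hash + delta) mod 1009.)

Answer: 169

Derivation:
Delta formula: (val(new) - val(old)) * B^(n-1-k) mod M
  val('b') - val('a') = 2 - 1 = 1
  B^(n-1-k) = 13^2 mod 1009 = 169
  Delta = 1 * 169 mod 1009 = 169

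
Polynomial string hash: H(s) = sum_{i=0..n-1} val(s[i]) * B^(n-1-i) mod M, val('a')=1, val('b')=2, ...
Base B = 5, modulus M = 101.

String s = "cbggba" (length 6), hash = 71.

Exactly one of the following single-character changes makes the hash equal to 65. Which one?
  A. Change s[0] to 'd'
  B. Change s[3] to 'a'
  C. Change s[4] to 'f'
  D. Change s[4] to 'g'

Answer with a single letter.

Option A: s[0]='c'->'d', delta=(4-3)*5^5 mod 101 = 95, hash=71+95 mod 101 = 65 <-- target
Option B: s[3]='g'->'a', delta=(1-7)*5^2 mod 101 = 52, hash=71+52 mod 101 = 22
Option C: s[4]='b'->'f', delta=(6-2)*5^1 mod 101 = 20, hash=71+20 mod 101 = 91
Option D: s[4]='b'->'g', delta=(7-2)*5^1 mod 101 = 25, hash=71+25 mod 101 = 96

Answer: A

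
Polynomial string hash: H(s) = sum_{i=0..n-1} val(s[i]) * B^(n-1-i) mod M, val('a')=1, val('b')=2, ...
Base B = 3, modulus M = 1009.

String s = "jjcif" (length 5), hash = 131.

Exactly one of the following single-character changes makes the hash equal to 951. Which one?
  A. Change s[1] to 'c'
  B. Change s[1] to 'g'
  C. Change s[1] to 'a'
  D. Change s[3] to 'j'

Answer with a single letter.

Answer: A

Derivation:
Option A: s[1]='j'->'c', delta=(3-10)*3^3 mod 1009 = 820, hash=131+820 mod 1009 = 951 <-- target
Option B: s[1]='j'->'g', delta=(7-10)*3^3 mod 1009 = 928, hash=131+928 mod 1009 = 50
Option C: s[1]='j'->'a', delta=(1-10)*3^3 mod 1009 = 766, hash=131+766 mod 1009 = 897
Option D: s[3]='i'->'j', delta=(10-9)*3^1 mod 1009 = 3, hash=131+3 mod 1009 = 134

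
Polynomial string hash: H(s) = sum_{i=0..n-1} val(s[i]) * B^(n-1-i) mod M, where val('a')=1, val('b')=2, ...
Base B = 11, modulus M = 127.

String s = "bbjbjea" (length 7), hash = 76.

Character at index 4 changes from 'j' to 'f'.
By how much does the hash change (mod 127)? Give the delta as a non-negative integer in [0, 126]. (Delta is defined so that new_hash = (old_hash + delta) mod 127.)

Answer: 24

Derivation:
Delta formula: (val(new) - val(old)) * B^(n-1-k) mod M
  val('f') - val('j') = 6 - 10 = -4
  B^(n-1-k) = 11^2 mod 127 = 121
  Delta = -4 * 121 mod 127 = 24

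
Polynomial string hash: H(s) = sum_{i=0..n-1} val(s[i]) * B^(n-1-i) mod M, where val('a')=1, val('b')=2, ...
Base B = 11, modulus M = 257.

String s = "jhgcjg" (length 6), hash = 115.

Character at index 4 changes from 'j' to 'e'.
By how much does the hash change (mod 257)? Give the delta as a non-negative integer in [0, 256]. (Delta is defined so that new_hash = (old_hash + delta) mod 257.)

Answer: 202

Derivation:
Delta formula: (val(new) - val(old)) * B^(n-1-k) mod M
  val('e') - val('j') = 5 - 10 = -5
  B^(n-1-k) = 11^1 mod 257 = 11
  Delta = -5 * 11 mod 257 = 202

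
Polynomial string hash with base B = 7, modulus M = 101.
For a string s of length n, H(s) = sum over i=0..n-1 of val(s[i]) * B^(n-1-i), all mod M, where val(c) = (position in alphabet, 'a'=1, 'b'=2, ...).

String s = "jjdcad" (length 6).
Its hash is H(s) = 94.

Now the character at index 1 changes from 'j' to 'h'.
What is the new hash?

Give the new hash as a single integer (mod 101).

Answer: 39

Derivation:
val('j') = 10, val('h') = 8
Position k = 1, exponent = n-1-k = 4
B^4 mod M = 7^4 mod 101 = 78
Delta = (8 - 10) * 78 mod 101 = 46
New hash = (94 + 46) mod 101 = 39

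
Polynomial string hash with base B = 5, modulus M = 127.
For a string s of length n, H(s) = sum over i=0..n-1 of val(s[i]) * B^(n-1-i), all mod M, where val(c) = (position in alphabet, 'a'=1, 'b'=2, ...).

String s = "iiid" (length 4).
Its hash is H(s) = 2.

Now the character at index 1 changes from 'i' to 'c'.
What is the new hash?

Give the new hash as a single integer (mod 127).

val('i') = 9, val('c') = 3
Position k = 1, exponent = n-1-k = 2
B^2 mod M = 5^2 mod 127 = 25
Delta = (3 - 9) * 25 mod 127 = 104
New hash = (2 + 104) mod 127 = 106

Answer: 106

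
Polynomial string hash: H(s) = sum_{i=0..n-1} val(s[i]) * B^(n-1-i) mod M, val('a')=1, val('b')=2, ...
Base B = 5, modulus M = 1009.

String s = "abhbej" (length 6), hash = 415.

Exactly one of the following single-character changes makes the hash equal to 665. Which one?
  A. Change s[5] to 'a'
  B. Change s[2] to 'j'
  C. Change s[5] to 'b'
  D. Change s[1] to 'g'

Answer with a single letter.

Option A: s[5]='j'->'a', delta=(1-10)*5^0 mod 1009 = 1000, hash=415+1000 mod 1009 = 406
Option B: s[2]='h'->'j', delta=(10-8)*5^3 mod 1009 = 250, hash=415+250 mod 1009 = 665 <-- target
Option C: s[5]='j'->'b', delta=(2-10)*5^0 mod 1009 = 1001, hash=415+1001 mod 1009 = 407
Option D: s[1]='b'->'g', delta=(7-2)*5^4 mod 1009 = 98, hash=415+98 mod 1009 = 513

Answer: B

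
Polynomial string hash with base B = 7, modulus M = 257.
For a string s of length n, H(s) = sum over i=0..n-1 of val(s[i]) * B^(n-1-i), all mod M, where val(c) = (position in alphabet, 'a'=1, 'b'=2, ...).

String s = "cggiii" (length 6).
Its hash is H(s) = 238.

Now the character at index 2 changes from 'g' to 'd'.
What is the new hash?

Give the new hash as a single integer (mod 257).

val('g') = 7, val('d') = 4
Position k = 2, exponent = n-1-k = 3
B^3 mod M = 7^3 mod 257 = 86
Delta = (4 - 7) * 86 mod 257 = 256
New hash = (238 + 256) mod 257 = 237

Answer: 237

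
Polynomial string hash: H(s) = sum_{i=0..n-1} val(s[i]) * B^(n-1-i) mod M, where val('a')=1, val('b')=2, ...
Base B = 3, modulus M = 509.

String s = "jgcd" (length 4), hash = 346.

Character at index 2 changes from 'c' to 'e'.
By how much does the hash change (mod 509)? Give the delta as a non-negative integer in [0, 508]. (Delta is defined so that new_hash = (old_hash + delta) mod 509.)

Answer: 6

Derivation:
Delta formula: (val(new) - val(old)) * B^(n-1-k) mod M
  val('e') - val('c') = 5 - 3 = 2
  B^(n-1-k) = 3^1 mod 509 = 3
  Delta = 2 * 3 mod 509 = 6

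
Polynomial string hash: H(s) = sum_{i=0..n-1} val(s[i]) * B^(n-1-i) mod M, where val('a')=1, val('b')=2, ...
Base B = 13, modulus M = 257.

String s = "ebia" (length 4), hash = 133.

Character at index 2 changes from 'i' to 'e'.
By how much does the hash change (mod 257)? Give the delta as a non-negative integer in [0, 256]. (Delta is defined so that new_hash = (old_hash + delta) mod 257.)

Delta formula: (val(new) - val(old)) * B^(n-1-k) mod M
  val('e') - val('i') = 5 - 9 = -4
  B^(n-1-k) = 13^1 mod 257 = 13
  Delta = -4 * 13 mod 257 = 205

Answer: 205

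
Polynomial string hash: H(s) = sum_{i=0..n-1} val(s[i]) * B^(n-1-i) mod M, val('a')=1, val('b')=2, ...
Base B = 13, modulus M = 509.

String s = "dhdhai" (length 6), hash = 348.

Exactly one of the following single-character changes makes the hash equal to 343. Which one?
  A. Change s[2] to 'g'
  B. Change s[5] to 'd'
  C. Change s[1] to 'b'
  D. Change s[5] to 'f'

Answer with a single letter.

Option A: s[2]='d'->'g', delta=(7-4)*13^3 mod 509 = 483, hash=348+483 mod 509 = 322
Option B: s[5]='i'->'d', delta=(4-9)*13^0 mod 509 = 504, hash=348+504 mod 509 = 343 <-- target
Option C: s[1]='h'->'b', delta=(2-8)*13^4 mod 509 = 167, hash=348+167 mod 509 = 6
Option D: s[5]='i'->'f', delta=(6-9)*13^0 mod 509 = 506, hash=348+506 mod 509 = 345

Answer: B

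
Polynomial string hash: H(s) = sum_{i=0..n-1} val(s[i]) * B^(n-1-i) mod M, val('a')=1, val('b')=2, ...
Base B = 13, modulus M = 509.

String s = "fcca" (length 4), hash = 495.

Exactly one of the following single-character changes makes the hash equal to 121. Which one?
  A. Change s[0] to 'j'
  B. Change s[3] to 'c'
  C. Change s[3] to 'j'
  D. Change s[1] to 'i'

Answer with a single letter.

Option A: s[0]='f'->'j', delta=(10-6)*13^3 mod 509 = 135, hash=495+135 mod 509 = 121 <-- target
Option B: s[3]='a'->'c', delta=(3-1)*13^0 mod 509 = 2, hash=495+2 mod 509 = 497
Option C: s[3]='a'->'j', delta=(10-1)*13^0 mod 509 = 9, hash=495+9 mod 509 = 504
Option D: s[1]='c'->'i', delta=(9-3)*13^2 mod 509 = 505, hash=495+505 mod 509 = 491

Answer: A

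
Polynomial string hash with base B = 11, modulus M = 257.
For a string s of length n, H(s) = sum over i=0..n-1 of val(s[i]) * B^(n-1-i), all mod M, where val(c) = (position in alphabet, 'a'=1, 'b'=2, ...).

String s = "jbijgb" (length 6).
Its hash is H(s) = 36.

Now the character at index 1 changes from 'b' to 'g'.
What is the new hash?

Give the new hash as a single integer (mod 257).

Answer: 253

Derivation:
val('b') = 2, val('g') = 7
Position k = 1, exponent = n-1-k = 4
B^4 mod M = 11^4 mod 257 = 249
Delta = (7 - 2) * 249 mod 257 = 217
New hash = (36 + 217) mod 257 = 253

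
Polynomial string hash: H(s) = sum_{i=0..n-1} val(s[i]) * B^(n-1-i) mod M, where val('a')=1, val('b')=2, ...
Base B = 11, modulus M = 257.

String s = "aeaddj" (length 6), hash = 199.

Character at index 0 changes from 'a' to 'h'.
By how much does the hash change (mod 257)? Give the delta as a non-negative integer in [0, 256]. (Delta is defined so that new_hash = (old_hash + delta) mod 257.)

Answer: 155

Derivation:
Delta formula: (val(new) - val(old)) * B^(n-1-k) mod M
  val('h') - val('a') = 8 - 1 = 7
  B^(n-1-k) = 11^5 mod 257 = 169
  Delta = 7 * 169 mod 257 = 155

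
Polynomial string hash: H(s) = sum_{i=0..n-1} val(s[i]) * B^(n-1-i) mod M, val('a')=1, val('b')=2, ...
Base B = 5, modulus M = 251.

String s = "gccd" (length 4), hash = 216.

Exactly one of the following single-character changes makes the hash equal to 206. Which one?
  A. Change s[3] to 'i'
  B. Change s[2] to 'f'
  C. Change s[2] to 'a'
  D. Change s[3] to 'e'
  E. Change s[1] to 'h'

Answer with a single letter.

Option A: s[3]='d'->'i', delta=(9-4)*5^0 mod 251 = 5, hash=216+5 mod 251 = 221
Option B: s[2]='c'->'f', delta=(6-3)*5^1 mod 251 = 15, hash=216+15 mod 251 = 231
Option C: s[2]='c'->'a', delta=(1-3)*5^1 mod 251 = 241, hash=216+241 mod 251 = 206 <-- target
Option D: s[3]='d'->'e', delta=(5-4)*5^0 mod 251 = 1, hash=216+1 mod 251 = 217
Option E: s[1]='c'->'h', delta=(8-3)*5^2 mod 251 = 125, hash=216+125 mod 251 = 90

Answer: C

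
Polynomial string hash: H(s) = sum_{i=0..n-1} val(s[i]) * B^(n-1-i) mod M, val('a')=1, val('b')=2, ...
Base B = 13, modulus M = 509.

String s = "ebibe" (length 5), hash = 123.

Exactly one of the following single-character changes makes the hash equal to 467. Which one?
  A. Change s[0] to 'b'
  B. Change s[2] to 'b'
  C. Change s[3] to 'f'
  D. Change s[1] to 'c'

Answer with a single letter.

Answer: B

Derivation:
Option A: s[0]='e'->'b', delta=(2-5)*13^4 mod 509 = 338, hash=123+338 mod 509 = 461
Option B: s[2]='i'->'b', delta=(2-9)*13^2 mod 509 = 344, hash=123+344 mod 509 = 467 <-- target
Option C: s[3]='b'->'f', delta=(6-2)*13^1 mod 509 = 52, hash=123+52 mod 509 = 175
Option D: s[1]='b'->'c', delta=(3-2)*13^3 mod 509 = 161, hash=123+161 mod 509 = 284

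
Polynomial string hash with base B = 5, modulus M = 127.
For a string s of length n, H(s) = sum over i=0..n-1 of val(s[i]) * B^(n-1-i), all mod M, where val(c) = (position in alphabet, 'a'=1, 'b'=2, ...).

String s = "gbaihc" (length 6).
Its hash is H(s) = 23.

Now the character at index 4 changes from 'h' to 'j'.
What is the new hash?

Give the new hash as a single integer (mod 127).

Answer: 33

Derivation:
val('h') = 8, val('j') = 10
Position k = 4, exponent = n-1-k = 1
B^1 mod M = 5^1 mod 127 = 5
Delta = (10 - 8) * 5 mod 127 = 10
New hash = (23 + 10) mod 127 = 33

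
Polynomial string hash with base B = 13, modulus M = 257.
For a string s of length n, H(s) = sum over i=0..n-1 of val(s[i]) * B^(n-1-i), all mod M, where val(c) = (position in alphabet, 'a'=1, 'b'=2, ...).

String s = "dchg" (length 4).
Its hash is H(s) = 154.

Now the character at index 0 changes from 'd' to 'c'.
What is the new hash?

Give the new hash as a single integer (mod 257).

Answer: 13

Derivation:
val('d') = 4, val('c') = 3
Position k = 0, exponent = n-1-k = 3
B^3 mod M = 13^3 mod 257 = 141
Delta = (3 - 4) * 141 mod 257 = 116
New hash = (154 + 116) mod 257 = 13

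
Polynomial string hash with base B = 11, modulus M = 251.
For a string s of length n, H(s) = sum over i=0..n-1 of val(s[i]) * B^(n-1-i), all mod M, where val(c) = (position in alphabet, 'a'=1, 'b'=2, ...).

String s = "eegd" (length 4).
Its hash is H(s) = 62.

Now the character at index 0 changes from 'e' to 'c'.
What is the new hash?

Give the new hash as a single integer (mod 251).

val('e') = 5, val('c') = 3
Position k = 0, exponent = n-1-k = 3
B^3 mod M = 11^3 mod 251 = 76
Delta = (3 - 5) * 76 mod 251 = 99
New hash = (62 + 99) mod 251 = 161

Answer: 161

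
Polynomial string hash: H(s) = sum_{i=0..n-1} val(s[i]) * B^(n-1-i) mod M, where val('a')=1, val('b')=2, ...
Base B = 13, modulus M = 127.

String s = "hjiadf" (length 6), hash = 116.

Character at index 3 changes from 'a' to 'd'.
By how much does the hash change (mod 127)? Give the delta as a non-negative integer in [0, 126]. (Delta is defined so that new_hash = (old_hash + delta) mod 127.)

Delta formula: (val(new) - val(old)) * B^(n-1-k) mod M
  val('d') - val('a') = 4 - 1 = 3
  B^(n-1-k) = 13^2 mod 127 = 42
  Delta = 3 * 42 mod 127 = 126

Answer: 126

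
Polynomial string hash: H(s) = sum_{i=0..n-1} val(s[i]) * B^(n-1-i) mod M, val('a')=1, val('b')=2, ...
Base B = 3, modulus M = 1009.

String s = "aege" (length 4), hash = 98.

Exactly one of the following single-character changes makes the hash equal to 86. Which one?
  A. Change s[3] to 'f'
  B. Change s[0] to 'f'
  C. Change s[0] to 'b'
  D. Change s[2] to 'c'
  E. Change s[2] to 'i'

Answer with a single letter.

Answer: D

Derivation:
Option A: s[3]='e'->'f', delta=(6-5)*3^0 mod 1009 = 1, hash=98+1 mod 1009 = 99
Option B: s[0]='a'->'f', delta=(6-1)*3^3 mod 1009 = 135, hash=98+135 mod 1009 = 233
Option C: s[0]='a'->'b', delta=(2-1)*3^3 mod 1009 = 27, hash=98+27 mod 1009 = 125
Option D: s[2]='g'->'c', delta=(3-7)*3^1 mod 1009 = 997, hash=98+997 mod 1009 = 86 <-- target
Option E: s[2]='g'->'i', delta=(9-7)*3^1 mod 1009 = 6, hash=98+6 mod 1009 = 104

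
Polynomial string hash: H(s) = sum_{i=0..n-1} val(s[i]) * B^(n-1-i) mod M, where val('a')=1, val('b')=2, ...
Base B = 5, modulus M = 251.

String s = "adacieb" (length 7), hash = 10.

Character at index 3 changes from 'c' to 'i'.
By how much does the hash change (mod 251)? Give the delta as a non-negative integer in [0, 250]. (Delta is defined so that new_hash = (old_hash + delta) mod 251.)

Answer: 248

Derivation:
Delta formula: (val(new) - val(old)) * B^(n-1-k) mod M
  val('i') - val('c') = 9 - 3 = 6
  B^(n-1-k) = 5^3 mod 251 = 125
  Delta = 6 * 125 mod 251 = 248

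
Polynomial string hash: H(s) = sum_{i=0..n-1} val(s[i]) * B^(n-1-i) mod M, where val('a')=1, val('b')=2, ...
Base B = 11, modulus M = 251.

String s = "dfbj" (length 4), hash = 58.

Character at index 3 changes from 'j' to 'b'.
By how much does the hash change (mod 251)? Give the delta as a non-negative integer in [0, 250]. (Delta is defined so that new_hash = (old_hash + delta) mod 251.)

Answer: 243

Derivation:
Delta formula: (val(new) - val(old)) * B^(n-1-k) mod M
  val('b') - val('j') = 2 - 10 = -8
  B^(n-1-k) = 11^0 mod 251 = 1
  Delta = -8 * 1 mod 251 = 243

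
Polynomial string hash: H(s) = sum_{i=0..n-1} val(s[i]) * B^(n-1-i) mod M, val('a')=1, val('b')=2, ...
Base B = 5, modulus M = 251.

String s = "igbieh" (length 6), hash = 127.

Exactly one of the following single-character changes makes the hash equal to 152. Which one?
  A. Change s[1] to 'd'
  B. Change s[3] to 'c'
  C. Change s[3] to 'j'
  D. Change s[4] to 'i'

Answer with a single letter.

Option A: s[1]='g'->'d', delta=(4-7)*5^4 mod 251 = 133, hash=127+133 mod 251 = 9
Option B: s[3]='i'->'c', delta=(3-9)*5^2 mod 251 = 101, hash=127+101 mod 251 = 228
Option C: s[3]='i'->'j', delta=(10-9)*5^2 mod 251 = 25, hash=127+25 mod 251 = 152 <-- target
Option D: s[4]='e'->'i', delta=(9-5)*5^1 mod 251 = 20, hash=127+20 mod 251 = 147

Answer: C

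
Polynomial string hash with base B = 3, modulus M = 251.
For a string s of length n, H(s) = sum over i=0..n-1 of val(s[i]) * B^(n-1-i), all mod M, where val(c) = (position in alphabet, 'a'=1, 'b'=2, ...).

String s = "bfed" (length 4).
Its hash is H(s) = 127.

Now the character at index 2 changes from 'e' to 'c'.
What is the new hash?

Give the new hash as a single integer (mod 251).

Answer: 121

Derivation:
val('e') = 5, val('c') = 3
Position k = 2, exponent = n-1-k = 1
B^1 mod M = 3^1 mod 251 = 3
Delta = (3 - 5) * 3 mod 251 = 245
New hash = (127 + 245) mod 251 = 121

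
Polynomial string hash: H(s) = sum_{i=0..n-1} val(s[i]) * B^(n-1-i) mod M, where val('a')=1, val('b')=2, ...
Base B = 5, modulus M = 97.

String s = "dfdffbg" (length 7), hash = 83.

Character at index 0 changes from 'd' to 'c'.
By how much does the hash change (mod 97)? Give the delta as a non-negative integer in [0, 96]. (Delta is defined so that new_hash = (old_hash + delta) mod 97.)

Answer: 89

Derivation:
Delta formula: (val(new) - val(old)) * B^(n-1-k) mod M
  val('c') - val('d') = 3 - 4 = -1
  B^(n-1-k) = 5^6 mod 97 = 8
  Delta = -1 * 8 mod 97 = 89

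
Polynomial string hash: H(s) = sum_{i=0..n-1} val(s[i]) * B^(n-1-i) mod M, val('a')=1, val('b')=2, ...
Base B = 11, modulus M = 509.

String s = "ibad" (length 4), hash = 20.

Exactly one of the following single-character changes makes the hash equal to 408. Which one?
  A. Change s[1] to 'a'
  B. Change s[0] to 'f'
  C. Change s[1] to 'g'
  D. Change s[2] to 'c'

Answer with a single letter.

Option A: s[1]='b'->'a', delta=(1-2)*11^2 mod 509 = 388, hash=20+388 mod 509 = 408 <-- target
Option B: s[0]='i'->'f', delta=(6-9)*11^3 mod 509 = 79, hash=20+79 mod 509 = 99
Option C: s[1]='b'->'g', delta=(7-2)*11^2 mod 509 = 96, hash=20+96 mod 509 = 116
Option D: s[2]='a'->'c', delta=(3-1)*11^1 mod 509 = 22, hash=20+22 mod 509 = 42

Answer: A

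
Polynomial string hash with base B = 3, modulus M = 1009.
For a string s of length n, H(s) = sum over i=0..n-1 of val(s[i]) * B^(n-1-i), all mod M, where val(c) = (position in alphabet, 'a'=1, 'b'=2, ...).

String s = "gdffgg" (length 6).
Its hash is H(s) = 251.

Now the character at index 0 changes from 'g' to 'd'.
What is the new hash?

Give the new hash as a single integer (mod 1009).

val('g') = 7, val('d') = 4
Position k = 0, exponent = n-1-k = 5
B^5 mod M = 3^5 mod 1009 = 243
Delta = (4 - 7) * 243 mod 1009 = 280
New hash = (251 + 280) mod 1009 = 531

Answer: 531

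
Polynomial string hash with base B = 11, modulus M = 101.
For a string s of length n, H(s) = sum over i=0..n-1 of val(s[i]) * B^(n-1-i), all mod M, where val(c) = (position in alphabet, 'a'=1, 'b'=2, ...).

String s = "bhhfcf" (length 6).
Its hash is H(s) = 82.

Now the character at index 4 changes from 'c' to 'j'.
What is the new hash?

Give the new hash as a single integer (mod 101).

val('c') = 3, val('j') = 10
Position k = 4, exponent = n-1-k = 1
B^1 mod M = 11^1 mod 101 = 11
Delta = (10 - 3) * 11 mod 101 = 77
New hash = (82 + 77) mod 101 = 58

Answer: 58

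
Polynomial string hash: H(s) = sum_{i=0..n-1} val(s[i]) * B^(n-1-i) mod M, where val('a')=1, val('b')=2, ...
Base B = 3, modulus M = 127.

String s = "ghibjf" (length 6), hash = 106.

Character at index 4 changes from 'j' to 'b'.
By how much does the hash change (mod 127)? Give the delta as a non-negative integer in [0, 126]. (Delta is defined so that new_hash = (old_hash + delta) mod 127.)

Answer: 103

Derivation:
Delta formula: (val(new) - val(old)) * B^(n-1-k) mod M
  val('b') - val('j') = 2 - 10 = -8
  B^(n-1-k) = 3^1 mod 127 = 3
  Delta = -8 * 3 mod 127 = 103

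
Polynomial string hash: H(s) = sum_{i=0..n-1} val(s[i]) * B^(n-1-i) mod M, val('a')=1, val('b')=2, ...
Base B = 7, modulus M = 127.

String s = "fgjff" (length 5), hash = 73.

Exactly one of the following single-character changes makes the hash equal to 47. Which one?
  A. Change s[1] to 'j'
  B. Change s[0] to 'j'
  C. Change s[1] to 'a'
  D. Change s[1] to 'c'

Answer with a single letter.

Option A: s[1]='g'->'j', delta=(10-7)*7^3 mod 127 = 13, hash=73+13 mod 127 = 86
Option B: s[0]='f'->'j', delta=(10-6)*7^4 mod 127 = 79, hash=73+79 mod 127 = 25
Option C: s[1]='g'->'a', delta=(1-7)*7^3 mod 127 = 101, hash=73+101 mod 127 = 47 <-- target
Option D: s[1]='g'->'c', delta=(3-7)*7^3 mod 127 = 25, hash=73+25 mod 127 = 98

Answer: C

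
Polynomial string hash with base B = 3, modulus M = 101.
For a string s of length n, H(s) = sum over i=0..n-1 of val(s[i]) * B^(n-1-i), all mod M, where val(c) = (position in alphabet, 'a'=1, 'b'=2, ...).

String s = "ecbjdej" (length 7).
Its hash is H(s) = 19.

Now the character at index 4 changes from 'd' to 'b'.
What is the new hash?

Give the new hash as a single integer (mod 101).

Answer: 1

Derivation:
val('d') = 4, val('b') = 2
Position k = 4, exponent = n-1-k = 2
B^2 mod M = 3^2 mod 101 = 9
Delta = (2 - 4) * 9 mod 101 = 83
New hash = (19 + 83) mod 101 = 1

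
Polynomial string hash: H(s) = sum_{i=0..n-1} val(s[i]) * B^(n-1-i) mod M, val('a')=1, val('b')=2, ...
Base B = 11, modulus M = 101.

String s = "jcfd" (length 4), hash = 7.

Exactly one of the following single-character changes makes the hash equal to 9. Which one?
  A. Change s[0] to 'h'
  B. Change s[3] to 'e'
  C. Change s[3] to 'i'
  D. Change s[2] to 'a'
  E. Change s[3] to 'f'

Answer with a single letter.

Option A: s[0]='j'->'h', delta=(8-10)*11^3 mod 101 = 65, hash=7+65 mod 101 = 72
Option B: s[3]='d'->'e', delta=(5-4)*11^0 mod 101 = 1, hash=7+1 mod 101 = 8
Option C: s[3]='d'->'i', delta=(9-4)*11^0 mod 101 = 5, hash=7+5 mod 101 = 12
Option D: s[2]='f'->'a', delta=(1-6)*11^1 mod 101 = 46, hash=7+46 mod 101 = 53
Option E: s[3]='d'->'f', delta=(6-4)*11^0 mod 101 = 2, hash=7+2 mod 101 = 9 <-- target

Answer: E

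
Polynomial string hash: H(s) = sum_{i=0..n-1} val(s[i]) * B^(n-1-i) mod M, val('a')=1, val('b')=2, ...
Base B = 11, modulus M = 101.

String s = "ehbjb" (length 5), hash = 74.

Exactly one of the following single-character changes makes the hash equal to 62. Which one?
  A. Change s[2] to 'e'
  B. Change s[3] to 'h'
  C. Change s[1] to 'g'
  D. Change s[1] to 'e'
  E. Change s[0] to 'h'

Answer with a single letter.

Option A: s[2]='b'->'e', delta=(5-2)*11^2 mod 101 = 60, hash=74+60 mod 101 = 33
Option B: s[3]='j'->'h', delta=(8-10)*11^1 mod 101 = 79, hash=74+79 mod 101 = 52
Option C: s[1]='h'->'g', delta=(7-8)*11^3 mod 101 = 83, hash=74+83 mod 101 = 56
Option D: s[1]='h'->'e', delta=(5-8)*11^3 mod 101 = 47, hash=74+47 mod 101 = 20
Option E: s[0]='e'->'h', delta=(8-5)*11^4 mod 101 = 89, hash=74+89 mod 101 = 62 <-- target

Answer: E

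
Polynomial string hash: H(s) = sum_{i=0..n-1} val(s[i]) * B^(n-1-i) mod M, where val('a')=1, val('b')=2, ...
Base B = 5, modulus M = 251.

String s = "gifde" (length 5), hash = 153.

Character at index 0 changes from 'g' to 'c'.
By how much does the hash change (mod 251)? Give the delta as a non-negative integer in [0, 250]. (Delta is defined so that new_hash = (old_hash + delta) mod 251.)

Delta formula: (val(new) - val(old)) * B^(n-1-k) mod M
  val('c') - val('g') = 3 - 7 = -4
  B^(n-1-k) = 5^4 mod 251 = 123
  Delta = -4 * 123 mod 251 = 10

Answer: 10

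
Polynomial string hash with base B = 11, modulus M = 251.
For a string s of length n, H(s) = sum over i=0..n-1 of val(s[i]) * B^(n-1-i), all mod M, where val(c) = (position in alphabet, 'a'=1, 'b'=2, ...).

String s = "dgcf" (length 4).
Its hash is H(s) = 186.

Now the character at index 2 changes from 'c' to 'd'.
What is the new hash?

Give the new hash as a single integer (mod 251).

val('c') = 3, val('d') = 4
Position k = 2, exponent = n-1-k = 1
B^1 mod M = 11^1 mod 251 = 11
Delta = (4 - 3) * 11 mod 251 = 11
New hash = (186 + 11) mod 251 = 197

Answer: 197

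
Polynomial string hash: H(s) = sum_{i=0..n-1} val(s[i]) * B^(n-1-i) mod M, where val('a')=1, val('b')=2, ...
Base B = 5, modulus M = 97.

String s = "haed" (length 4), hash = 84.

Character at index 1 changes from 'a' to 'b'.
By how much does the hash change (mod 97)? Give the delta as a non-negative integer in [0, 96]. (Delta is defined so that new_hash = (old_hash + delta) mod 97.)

Delta formula: (val(new) - val(old)) * B^(n-1-k) mod M
  val('b') - val('a') = 2 - 1 = 1
  B^(n-1-k) = 5^2 mod 97 = 25
  Delta = 1 * 25 mod 97 = 25

Answer: 25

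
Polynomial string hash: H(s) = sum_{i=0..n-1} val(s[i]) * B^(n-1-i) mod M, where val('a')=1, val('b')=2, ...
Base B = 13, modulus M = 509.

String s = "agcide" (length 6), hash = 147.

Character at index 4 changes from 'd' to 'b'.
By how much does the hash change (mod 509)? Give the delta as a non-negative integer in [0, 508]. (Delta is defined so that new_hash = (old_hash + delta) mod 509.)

Delta formula: (val(new) - val(old)) * B^(n-1-k) mod M
  val('b') - val('d') = 2 - 4 = -2
  B^(n-1-k) = 13^1 mod 509 = 13
  Delta = -2 * 13 mod 509 = 483

Answer: 483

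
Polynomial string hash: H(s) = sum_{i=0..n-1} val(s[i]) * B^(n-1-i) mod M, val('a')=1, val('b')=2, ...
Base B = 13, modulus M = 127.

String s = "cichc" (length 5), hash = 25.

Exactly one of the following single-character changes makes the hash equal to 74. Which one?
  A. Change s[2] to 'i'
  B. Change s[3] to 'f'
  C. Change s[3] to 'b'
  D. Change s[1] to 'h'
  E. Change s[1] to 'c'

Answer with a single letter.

Answer: C

Derivation:
Option A: s[2]='c'->'i', delta=(9-3)*13^2 mod 127 = 125, hash=25+125 mod 127 = 23
Option B: s[3]='h'->'f', delta=(6-8)*13^1 mod 127 = 101, hash=25+101 mod 127 = 126
Option C: s[3]='h'->'b', delta=(2-8)*13^1 mod 127 = 49, hash=25+49 mod 127 = 74 <-- target
Option D: s[1]='i'->'h', delta=(8-9)*13^3 mod 127 = 89, hash=25+89 mod 127 = 114
Option E: s[1]='i'->'c', delta=(3-9)*13^3 mod 127 = 26, hash=25+26 mod 127 = 51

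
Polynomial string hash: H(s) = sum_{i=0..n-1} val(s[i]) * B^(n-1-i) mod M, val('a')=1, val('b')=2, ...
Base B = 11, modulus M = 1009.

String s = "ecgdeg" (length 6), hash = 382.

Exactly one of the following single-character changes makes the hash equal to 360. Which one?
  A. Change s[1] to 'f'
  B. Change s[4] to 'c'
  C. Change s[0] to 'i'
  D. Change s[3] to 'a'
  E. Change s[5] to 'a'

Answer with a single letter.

Answer: B

Derivation:
Option A: s[1]='c'->'f', delta=(6-3)*11^4 mod 1009 = 536, hash=382+536 mod 1009 = 918
Option B: s[4]='e'->'c', delta=(3-5)*11^1 mod 1009 = 987, hash=382+987 mod 1009 = 360 <-- target
Option C: s[0]='e'->'i', delta=(9-5)*11^5 mod 1009 = 462, hash=382+462 mod 1009 = 844
Option D: s[3]='d'->'a', delta=(1-4)*11^2 mod 1009 = 646, hash=382+646 mod 1009 = 19
Option E: s[5]='g'->'a', delta=(1-7)*11^0 mod 1009 = 1003, hash=382+1003 mod 1009 = 376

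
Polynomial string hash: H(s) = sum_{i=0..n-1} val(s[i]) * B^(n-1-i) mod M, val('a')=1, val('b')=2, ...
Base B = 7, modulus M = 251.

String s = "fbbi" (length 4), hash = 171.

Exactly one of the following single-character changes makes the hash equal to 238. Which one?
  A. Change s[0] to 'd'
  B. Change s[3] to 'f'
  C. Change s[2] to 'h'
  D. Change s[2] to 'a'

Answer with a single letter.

Option A: s[0]='f'->'d', delta=(4-6)*7^3 mod 251 = 67, hash=171+67 mod 251 = 238 <-- target
Option B: s[3]='i'->'f', delta=(6-9)*7^0 mod 251 = 248, hash=171+248 mod 251 = 168
Option C: s[2]='b'->'h', delta=(8-2)*7^1 mod 251 = 42, hash=171+42 mod 251 = 213
Option D: s[2]='b'->'a', delta=(1-2)*7^1 mod 251 = 244, hash=171+244 mod 251 = 164

Answer: A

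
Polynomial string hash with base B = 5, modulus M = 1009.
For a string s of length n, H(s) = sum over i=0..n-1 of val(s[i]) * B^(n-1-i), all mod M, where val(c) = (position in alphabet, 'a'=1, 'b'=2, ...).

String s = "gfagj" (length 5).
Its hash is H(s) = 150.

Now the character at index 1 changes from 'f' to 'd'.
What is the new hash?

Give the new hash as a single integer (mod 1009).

Answer: 909

Derivation:
val('f') = 6, val('d') = 4
Position k = 1, exponent = n-1-k = 3
B^3 mod M = 5^3 mod 1009 = 125
Delta = (4 - 6) * 125 mod 1009 = 759
New hash = (150 + 759) mod 1009 = 909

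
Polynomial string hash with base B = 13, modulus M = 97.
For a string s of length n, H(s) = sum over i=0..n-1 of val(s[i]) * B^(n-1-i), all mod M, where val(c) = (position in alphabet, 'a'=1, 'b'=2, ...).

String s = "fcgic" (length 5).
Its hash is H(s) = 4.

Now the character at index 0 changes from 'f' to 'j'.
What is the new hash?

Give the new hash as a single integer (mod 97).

Answer: 79

Derivation:
val('f') = 6, val('j') = 10
Position k = 0, exponent = n-1-k = 4
B^4 mod M = 13^4 mod 97 = 43
Delta = (10 - 6) * 43 mod 97 = 75
New hash = (4 + 75) mod 97 = 79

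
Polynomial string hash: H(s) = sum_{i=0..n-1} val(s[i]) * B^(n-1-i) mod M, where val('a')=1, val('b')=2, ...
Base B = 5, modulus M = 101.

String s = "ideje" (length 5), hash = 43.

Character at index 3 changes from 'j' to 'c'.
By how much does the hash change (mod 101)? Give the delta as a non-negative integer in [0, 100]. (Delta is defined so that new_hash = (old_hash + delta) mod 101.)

Delta formula: (val(new) - val(old)) * B^(n-1-k) mod M
  val('c') - val('j') = 3 - 10 = -7
  B^(n-1-k) = 5^1 mod 101 = 5
  Delta = -7 * 5 mod 101 = 66

Answer: 66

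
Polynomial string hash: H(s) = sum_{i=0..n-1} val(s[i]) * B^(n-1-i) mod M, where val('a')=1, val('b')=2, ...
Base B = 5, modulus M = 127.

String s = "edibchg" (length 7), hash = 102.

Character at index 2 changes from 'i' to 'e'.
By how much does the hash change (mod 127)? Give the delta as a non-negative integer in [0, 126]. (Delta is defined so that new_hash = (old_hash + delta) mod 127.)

Answer: 40

Derivation:
Delta formula: (val(new) - val(old)) * B^(n-1-k) mod M
  val('e') - val('i') = 5 - 9 = -4
  B^(n-1-k) = 5^4 mod 127 = 117
  Delta = -4 * 117 mod 127 = 40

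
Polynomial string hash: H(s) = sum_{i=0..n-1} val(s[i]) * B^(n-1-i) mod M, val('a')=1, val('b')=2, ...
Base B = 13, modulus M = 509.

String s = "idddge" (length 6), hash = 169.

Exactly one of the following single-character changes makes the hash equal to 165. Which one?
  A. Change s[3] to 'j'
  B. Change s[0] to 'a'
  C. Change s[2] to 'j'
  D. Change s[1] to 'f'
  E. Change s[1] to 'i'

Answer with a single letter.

Option A: s[3]='d'->'j', delta=(10-4)*13^2 mod 509 = 505, hash=169+505 mod 509 = 165 <-- target
Option B: s[0]='i'->'a', delta=(1-9)*13^5 mod 509 = 180, hash=169+180 mod 509 = 349
Option C: s[2]='d'->'j', delta=(10-4)*13^3 mod 509 = 457, hash=169+457 mod 509 = 117
Option D: s[1]='d'->'f', delta=(6-4)*13^4 mod 509 = 114, hash=169+114 mod 509 = 283
Option E: s[1]='d'->'i', delta=(9-4)*13^4 mod 509 = 285, hash=169+285 mod 509 = 454

Answer: A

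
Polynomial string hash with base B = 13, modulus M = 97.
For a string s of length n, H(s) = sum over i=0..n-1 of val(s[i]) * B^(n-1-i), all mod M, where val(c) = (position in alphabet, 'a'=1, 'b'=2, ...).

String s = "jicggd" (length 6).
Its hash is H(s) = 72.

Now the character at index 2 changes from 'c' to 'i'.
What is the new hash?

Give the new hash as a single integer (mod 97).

val('c') = 3, val('i') = 9
Position k = 2, exponent = n-1-k = 3
B^3 mod M = 13^3 mod 97 = 63
Delta = (9 - 3) * 63 mod 97 = 87
New hash = (72 + 87) mod 97 = 62

Answer: 62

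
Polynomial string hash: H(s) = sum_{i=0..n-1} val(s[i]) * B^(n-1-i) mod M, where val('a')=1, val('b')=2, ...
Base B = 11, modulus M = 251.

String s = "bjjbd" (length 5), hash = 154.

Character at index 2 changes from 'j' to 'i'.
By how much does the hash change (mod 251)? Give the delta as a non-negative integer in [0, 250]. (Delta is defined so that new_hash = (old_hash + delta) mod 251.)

Delta formula: (val(new) - val(old)) * B^(n-1-k) mod M
  val('i') - val('j') = 9 - 10 = -1
  B^(n-1-k) = 11^2 mod 251 = 121
  Delta = -1 * 121 mod 251 = 130

Answer: 130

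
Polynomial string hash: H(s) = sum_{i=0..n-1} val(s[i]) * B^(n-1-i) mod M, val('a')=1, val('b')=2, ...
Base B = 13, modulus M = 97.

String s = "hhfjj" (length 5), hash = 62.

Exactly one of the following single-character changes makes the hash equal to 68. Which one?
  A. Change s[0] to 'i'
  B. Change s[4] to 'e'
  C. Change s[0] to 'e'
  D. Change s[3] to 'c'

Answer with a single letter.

Option A: s[0]='h'->'i', delta=(9-8)*13^4 mod 97 = 43, hash=62+43 mod 97 = 8
Option B: s[4]='j'->'e', delta=(5-10)*13^0 mod 97 = 92, hash=62+92 mod 97 = 57
Option C: s[0]='h'->'e', delta=(5-8)*13^4 mod 97 = 65, hash=62+65 mod 97 = 30
Option D: s[3]='j'->'c', delta=(3-10)*13^1 mod 97 = 6, hash=62+6 mod 97 = 68 <-- target

Answer: D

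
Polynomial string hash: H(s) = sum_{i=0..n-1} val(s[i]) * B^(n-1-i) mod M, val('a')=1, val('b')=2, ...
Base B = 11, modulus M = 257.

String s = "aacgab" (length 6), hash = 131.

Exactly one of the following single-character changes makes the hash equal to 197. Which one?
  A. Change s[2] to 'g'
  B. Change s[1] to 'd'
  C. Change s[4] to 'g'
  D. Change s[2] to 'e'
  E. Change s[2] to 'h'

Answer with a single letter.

Answer: C

Derivation:
Option A: s[2]='c'->'g', delta=(7-3)*11^3 mod 257 = 184, hash=131+184 mod 257 = 58
Option B: s[1]='a'->'d', delta=(4-1)*11^4 mod 257 = 233, hash=131+233 mod 257 = 107
Option C: s[4]='a'->'g', delta=(7-1)*11^1 mod 257 = 66, hash=131+66 mod 257 = 197 <-- target
Option D: s[2]='c'->'e', delta=(5-3)*11^3 mod 257 = 92, hash=131+92 mod 257 = 223
Option E: s[2]='c'->'h', delta=(8-3)*11^3 mod 257 = 230, hash=131+230 mod 257 = 104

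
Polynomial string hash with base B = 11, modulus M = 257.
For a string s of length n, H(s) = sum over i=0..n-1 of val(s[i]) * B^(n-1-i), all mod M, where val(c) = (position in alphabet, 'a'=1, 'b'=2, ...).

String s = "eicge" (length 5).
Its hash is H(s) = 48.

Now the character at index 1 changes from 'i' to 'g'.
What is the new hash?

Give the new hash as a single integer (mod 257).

val('i') = 9, val('g') = 7
Position k = 1, exponent = n-1-k = 3
B^3 mod M = 11^3 mod 257 = 46
Delta = (7 - 9) * 46 mod 257 = 165
New hash = (48 + 165) mod 257 = 213

Answer: 213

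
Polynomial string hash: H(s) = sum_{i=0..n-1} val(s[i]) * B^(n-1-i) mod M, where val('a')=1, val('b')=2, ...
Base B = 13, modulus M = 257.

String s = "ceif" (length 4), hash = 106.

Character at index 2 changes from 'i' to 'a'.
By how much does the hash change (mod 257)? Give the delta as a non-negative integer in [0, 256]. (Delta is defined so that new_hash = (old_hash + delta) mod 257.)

Answer: 153

Derivation:
Delta formula: (val(new) - val(old)) * B^(n-1-k) mod M
  val('a') - val('i') = 1 - 9 = -8
  B^(n-1-k) = 13^1 mod 257 = 13
  Delta = -8 * 13 mod 257 = 153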